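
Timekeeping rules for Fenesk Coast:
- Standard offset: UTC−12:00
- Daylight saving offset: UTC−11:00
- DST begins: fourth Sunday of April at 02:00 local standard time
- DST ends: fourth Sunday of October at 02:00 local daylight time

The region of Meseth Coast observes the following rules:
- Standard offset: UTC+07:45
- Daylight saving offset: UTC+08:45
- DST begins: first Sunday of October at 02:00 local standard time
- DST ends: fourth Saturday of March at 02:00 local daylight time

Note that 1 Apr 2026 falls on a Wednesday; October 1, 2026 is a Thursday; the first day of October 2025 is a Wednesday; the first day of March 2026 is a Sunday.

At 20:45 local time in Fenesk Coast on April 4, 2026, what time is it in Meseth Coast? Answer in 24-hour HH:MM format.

1 April 2026 is a Wednesday, so the first Sunday is April 5 and the fourth is April 26.
1 October 2026 is a Thursday, so the first Sunday is October 4 and the fourth is October 25.
April 4, 2026 does not fall between 26 April and 25 October, so daylight saving is not in effect and Fenesk Coast is at UTC−12:00.
20:45 Fenesk Coast + 12h = 08:45 UTC (rolling into the next day, 5 April 2026).
1 October 2025 is a Wednesday, so the first Sunday is October 5.
1 March 2026 is a Sunday, so the first Saturday is March 7 and the fourth is March 28.
At the standard offset (UTC+07:45), 08:45 UTC + 7h45m = 16:30 Meseth Coast standard time.
Daylight saving runs 5 October 2025 – 28 March 2026; the standard-time date in Meseth Coast, April 5, 2026, is outside that window, so Meseth Coast is on standard time at UTC+07:45.
08:45 UTC + 7h45m = 16:30 Meseth Coast.

16:30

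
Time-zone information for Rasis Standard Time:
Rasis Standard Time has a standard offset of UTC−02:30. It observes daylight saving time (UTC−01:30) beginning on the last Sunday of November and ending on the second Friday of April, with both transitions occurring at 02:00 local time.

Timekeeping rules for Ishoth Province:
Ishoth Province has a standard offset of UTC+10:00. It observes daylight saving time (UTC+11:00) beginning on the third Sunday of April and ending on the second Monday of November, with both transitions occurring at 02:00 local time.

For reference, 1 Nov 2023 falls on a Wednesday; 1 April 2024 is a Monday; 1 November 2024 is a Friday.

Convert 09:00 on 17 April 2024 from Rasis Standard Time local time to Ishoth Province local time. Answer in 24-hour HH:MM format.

21:30

1 November 2023 is a Wednesday, so Sundays fall on 5, 12, 19, 26; the last is November 26.
1 April 2024 is a Monday, so the first Friday is April 5 and the second is April 12.
Daylight saving runs 26 November 2023 – 12 April 2024; 17 April 2024 is outside that window, so Rasis Standard Time is on standard time at UTC−02:30.
09:00 Rasis Standard Time + 2h30m = 11:30 UTC.
1 April 2024 is a Monday, so the first Sunday is April 7 and the third is April 21.
1 November 2024 is a Friday, so the first Monday is November 4 and the second is November 11.
At the standard offset (UTC+10:00), 11:30 UTC + 10h = 21:30 Ishoth Province standard time.
The standard-time date in Ishoth Province, 17 April 2024, does not fall between 21 April and 11 November, so daylight saving is not in effect and Ishoth Province is at UTC+10:00.
11:30 UTC + 10h = 21:30 Ishoth Province.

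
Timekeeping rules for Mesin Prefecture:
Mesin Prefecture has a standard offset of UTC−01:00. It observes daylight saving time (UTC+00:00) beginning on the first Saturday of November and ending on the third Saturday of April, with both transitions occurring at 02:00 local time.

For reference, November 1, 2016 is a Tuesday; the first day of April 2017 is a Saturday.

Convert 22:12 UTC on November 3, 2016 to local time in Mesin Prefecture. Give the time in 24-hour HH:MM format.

1 November 2016 is a Tuesday, so the first Saturday is November 5.
1 April 2017 is a Saturday, so the first Saturday is April 1 and the third is April 15.
At the standard offset (UTC−01:00), 22:12 UTC − 1h = 21:12 Mesin Prefecture standard time.
The standard-time date in Mesin Prefecture, November 3, 2016, is outside the daylight-saving period (5 November 2016 – 15 April 2017), so Mesin Prefecture is on standard time, UTC−01:00.
22:12 UTC − 1h = 21:12 local.

21:12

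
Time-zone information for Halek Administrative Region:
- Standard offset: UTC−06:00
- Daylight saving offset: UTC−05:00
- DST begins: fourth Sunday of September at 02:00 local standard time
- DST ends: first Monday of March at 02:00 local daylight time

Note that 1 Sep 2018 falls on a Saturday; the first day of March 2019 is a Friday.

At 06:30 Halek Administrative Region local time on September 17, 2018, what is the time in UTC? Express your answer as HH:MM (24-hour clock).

1 September 2018 is a Saturday, so the first Sunday is September 2 and the fourth is September 23.
1 March 2019 is a Friday, so the first Monday is March 4.
September 17, 2018 does not fall between 23 September 2018 and 4 March 2019, so daylight saving is not in effect and Halek Administrative Region is at UTC−06:00.
06:30 local + 6h = 12:30 UTC.

12:30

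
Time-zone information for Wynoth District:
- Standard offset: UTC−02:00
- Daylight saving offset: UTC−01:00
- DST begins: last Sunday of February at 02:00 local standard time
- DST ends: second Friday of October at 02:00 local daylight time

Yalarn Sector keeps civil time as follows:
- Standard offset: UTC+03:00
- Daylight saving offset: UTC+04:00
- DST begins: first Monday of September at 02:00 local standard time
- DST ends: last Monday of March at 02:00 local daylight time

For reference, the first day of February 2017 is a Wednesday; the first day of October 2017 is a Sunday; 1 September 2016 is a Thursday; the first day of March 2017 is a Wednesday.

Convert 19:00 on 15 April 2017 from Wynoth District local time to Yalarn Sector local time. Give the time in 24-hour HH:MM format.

23:00

1 February 2017 is a Wednesday, so Sundays fall on 5, 12, 19, 26; the last is February 26.
1 October 2017 is a Sunday, so the first Friday is October 6 and the second is October 13.
15 April 2017 lies within the daylight-saving period (26 February – 13 October), so Wynoth District is on daylight time, UTC−01:00.
19:00 Wynoth District + 1h = 20:00 UTC.
1 September 2016 is a Thursday, so the first Monday is September 5.
1 March 2017 is a Wednesday, so Mondays fall on 6, 13, 20, 27; the last is March 27.
At the standard offset (UTC+03:00), 20:00 UTC + 3h = 23:00 Yalarn Sector standard time.
Daylight saving runs 5 September 2016 – 27 March 2017; the standard-time date in Yalarn Sector, 15 April 2017, is outside that window, so Yalarn Sector is on standard time at UTC+03:00.
20:00 UTC + 3h = 23:00 Yalarn Sector.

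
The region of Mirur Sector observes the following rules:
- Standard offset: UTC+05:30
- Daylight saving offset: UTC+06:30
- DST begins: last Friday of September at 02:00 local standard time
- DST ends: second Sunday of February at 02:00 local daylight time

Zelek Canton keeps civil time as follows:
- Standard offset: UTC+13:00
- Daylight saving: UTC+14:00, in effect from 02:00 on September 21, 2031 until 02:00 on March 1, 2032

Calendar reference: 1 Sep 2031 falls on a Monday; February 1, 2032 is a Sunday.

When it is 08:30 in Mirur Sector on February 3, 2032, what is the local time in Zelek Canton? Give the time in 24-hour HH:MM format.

1 September 2031 is a Monday, so Fridays fall on 5, 12, 19, 26; the last is September 26.
1 February 2032 is a Sunday, so the first Sunday is February 1 and the second is February 8.
February 3, 2032 falls between 26 September 2031 and 8 February 2032, so daylight saving is in effect and Mirur Sector is at UTC+06:30.
08:30 Mirur Sector − 6h30m = 02:00 UTC.
At the standard offset (UTC+13:00), 02:00 UTC + 13h = 15:00 Zelek Canton standard time.
The standard-time date in Zelek Canton, February 3, 2032, falls between 21 September 2031 and 1 March 2032, so daylight saving is in effect and Zelek Canton is at UTC+14:00.
02:00 UTC + 14h = 16:00 Zelek Canton.

16:00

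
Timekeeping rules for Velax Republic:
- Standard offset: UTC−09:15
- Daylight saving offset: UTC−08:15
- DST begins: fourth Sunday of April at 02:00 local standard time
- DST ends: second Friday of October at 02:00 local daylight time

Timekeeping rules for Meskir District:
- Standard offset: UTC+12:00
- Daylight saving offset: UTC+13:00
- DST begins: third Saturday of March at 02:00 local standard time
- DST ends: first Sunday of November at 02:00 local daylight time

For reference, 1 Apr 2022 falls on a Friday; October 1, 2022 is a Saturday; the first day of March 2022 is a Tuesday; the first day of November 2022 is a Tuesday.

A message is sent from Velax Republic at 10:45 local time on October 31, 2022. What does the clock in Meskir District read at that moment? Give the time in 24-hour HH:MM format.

1 April 2022 is a Friday, so the first Sunday is April 3 and the fourth is April 24.
1 October 2022 is a Saturday, so the first Friday is October 7 and the second is October 14.
Daylight saving runs 24 April – 14 October; October 31, 2022 is outside that window, so Velax Republic is on standard time at UTC−09:15.
10:45 Velax Republic + 9h15m = 20:00 UTC.
1 March 2022 is a Tuesday, so the first Saturday is March 5 and the third is March 19.
1 November 2022 is a Tuesday, so the first Sunday is November 6.
At the standard offset (UTC+12:00), 20:00 UTC + 12h = 08:00 Meskir District standard time (rolling into the next day, 1 November 2022).
The standard-time date in Meskir District, November 1, 2022, lies within the daylight-saving period (19 March – 6 November), so Meskir District is on daylight time, UTC+13:00.
20:00 UTC + 13h = 09:00 Meskir District (rolling into the next day, 1 November 2022).

09:00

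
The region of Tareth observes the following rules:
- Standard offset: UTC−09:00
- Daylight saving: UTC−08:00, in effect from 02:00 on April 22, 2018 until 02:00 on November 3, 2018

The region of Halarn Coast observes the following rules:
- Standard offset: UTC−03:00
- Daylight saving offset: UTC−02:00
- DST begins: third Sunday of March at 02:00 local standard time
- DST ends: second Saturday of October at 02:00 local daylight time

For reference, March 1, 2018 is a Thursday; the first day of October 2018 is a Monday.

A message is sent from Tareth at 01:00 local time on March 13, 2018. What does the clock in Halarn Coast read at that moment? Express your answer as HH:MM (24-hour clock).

07:00

Daylight saving runs 22 April – 3 November; March 13, 2018 is outside that window, so Tareth is on standard time at UTC−09:00.
01:00 Tareth + 9h = 10:00 UTC.
1 March 2018 is a Thursday, so the first Sunday is March 4 and the third is March 18.
1 October 2018 is a Monday, so the first Saturday is October 6 and the second is October 13.
At the standard offset (UTC−03:00), 10:00 UTC − 3h = 07:00 Halarn Coast standard time.
The standard-time date in Halarn Coast, March 13, 2018, is outside the daylight-saving period (18 March – 13 October), so Halarn Coast is on standard time, UTC−03:00.
10:00 UTC − 3h = 07:00 Halarn Coast.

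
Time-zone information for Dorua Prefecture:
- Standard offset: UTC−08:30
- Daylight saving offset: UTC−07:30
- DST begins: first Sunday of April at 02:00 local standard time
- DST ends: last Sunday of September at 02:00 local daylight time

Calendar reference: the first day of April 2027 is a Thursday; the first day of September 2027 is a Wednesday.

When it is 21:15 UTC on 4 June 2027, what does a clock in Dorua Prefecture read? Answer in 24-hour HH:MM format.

1 April 2027 is a Thursday, so the first Sunday is April 4.
1 September 2027 is a Wednesday, so Sundays fall on 5, 12, 19, 26; the last is September 26.
At the standard offset (UTC−08:30), 21:15 UTC − 8h30m = 12:45 Dorua Prefecture standard time.
The standard-time date in Dorua Prefecture, 4 June 2027, falls between 4 April and 26 September, so daylight saving is in effect and Dorua Prefecture is at UTC−07:30.
21:15 UTC − 7h30m = 13:45 local.

13:45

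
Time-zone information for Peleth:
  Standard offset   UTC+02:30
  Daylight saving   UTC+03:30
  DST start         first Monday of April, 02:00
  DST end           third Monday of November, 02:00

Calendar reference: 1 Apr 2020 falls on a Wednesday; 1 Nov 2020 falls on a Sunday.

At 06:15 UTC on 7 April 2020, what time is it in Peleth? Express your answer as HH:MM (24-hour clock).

1 April 2020 is a Wednesday, so the first Monday is April 6.
1 November 2020 is a Sunday, so the first Monday is November 2 and the third is November 16.
At the standard offset (UTC+02:30), 06:15 UTC + 2h30m = 08:45 Peleth standard time.
The standard-time date in Peleth, 7 April 2020, falls between 6 April and 16 November, so daylight saving is in effect and Peleth is at UTC+03:30.
06:15 UTC + 3h30m = 09:45 local.

09:45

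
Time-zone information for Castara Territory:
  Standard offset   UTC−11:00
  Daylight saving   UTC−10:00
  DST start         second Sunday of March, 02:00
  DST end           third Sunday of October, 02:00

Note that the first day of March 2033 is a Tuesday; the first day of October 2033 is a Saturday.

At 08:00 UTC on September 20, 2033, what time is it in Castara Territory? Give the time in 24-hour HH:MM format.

1 March 2033 is a Tuesday, so the first Sunday is March 6 and the second is March 13.
1 October 2033 is a Saturday, so the first Sunday is October 2 and the third is October 16.
At the standard offset (UTC−11:00), 08:00 UTC − 11h = 21:00 Castara Territory standard time (rolling into the previous day, 19 September 2033).
Daylight saving runs 13 March – 16 October; the standard-time date in Castara Territory, September 19, 2033, is inside that window, so Castara Territory is at UTC−10:00.
08:00 UTC − 10h = 22:00 local (rolling into the previous day, 19 September 2033).

22:00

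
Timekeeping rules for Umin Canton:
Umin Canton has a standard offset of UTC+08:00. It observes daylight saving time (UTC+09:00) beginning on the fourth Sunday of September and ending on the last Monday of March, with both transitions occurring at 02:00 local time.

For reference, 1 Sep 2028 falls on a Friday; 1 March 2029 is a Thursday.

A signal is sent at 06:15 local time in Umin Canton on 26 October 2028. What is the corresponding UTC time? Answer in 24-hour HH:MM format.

1 September 2028 is a Friday, so the first Sunday is September 3 and the fourth is September 24.
1 March 2029 is a Thursday, so Mondays fall on 5, 12, 19, 26; the last is March 26.
26 October 2028 falls between 24 September 2028 and 26 March 2029, so daylight saving is in effect and Umin Canton is at UTC+09:00.
06:15 local − 9h = 21:15 UTC (rolling into the previous day, 25 October 2028).

21:15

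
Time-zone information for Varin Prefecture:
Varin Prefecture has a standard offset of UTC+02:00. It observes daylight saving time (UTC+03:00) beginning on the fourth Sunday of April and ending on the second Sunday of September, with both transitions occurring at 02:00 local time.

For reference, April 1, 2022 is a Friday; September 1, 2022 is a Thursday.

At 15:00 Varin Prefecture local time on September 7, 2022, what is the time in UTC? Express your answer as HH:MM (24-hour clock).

12:00

1 April 2022 is a Friday, so the first Sunday is April 3 and the fourth is April 24.
1 September 2022 is a Thursday, so the first Sunday is September 4 and the second is September 11.
Daylight saving runs 24 April – 11 September; September 7, 2022 is inside that window, so Varin Prefecture is at UTC+03:00.
15:00 local − 3h = 12:00 UTC.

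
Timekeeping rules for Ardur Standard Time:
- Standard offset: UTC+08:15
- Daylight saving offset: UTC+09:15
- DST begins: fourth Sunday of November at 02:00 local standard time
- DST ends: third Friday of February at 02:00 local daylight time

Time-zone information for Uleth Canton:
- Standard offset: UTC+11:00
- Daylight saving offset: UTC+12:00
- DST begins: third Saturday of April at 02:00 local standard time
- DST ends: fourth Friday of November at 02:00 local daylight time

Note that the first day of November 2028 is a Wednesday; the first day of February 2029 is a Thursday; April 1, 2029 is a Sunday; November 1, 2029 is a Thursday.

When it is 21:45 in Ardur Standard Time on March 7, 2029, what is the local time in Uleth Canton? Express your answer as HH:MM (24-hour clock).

1 November 2028 is a Wednesday, so the first Sunday is November 5 and the fourth is November 26.
1 February 2029 is a Thursday, so the first Friday is February 2 and the third is February 16.
March 7, 2029 does not fall between 26 November 2028 and 16 February 2029, so daylight saving is not in effect and Ardur Standard Time is at UTC+08:15.
21:45 Ardur Standard Time − 8h15m = 13:30 UTC.
1 April 2029 is a Sunday, so the first Saturday is April 7 and the third is April 21.
1 November 2029 is a Thursday, so the first Friday is November 2 and the fourth is November 23.
At the standard offset (UTC+11:00), 13:30 UTC + 11h = 00:30 Uleth Canton standard time (rolling into the next day, 8 March 2029).
Daylight saving runs 21 April – 23 November; the standard-time date in Uleth Canton, March 8, 2029, is outside that window, so Uleth Canton is on standard time at UTC+11:00.
13:30 UTC + 11h = 00:30 Uleth Canton (rolling into the next day, 8 March 2029).

00:30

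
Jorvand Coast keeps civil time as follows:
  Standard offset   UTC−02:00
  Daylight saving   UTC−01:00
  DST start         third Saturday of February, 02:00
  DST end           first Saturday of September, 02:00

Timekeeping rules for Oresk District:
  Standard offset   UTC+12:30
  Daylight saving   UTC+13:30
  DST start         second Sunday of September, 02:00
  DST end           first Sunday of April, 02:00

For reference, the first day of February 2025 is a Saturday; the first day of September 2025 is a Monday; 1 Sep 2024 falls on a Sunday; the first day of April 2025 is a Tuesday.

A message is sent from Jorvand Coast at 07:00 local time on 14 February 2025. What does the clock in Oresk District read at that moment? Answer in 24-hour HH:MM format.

22:30

1 February 2025 is a Saturday, so the first Saturday is February 1 and the third is February 15.
1 September 2025 is a Monday, so the first Saturday is September 6.
14 February 2025 is outside the daylight-saving period (15 February – 6 September), so Jorvand Coast is on standard time, UTC−02:00.
07:00 Jorvand Coast + 2h = 09:00 UTC.
1 September 2024 is a Sunday, so the first Sunday is September 1 and the second is September 8.
1 April 2025 is a Tuesday, so the first Sunday is April 6.
At the standard offset (UTC+12:30), 09:00 UTC + 12h30m = 21:30 Oresk District standard time.
The standard-time date in Oresk District, 14 February 2025, lies within the daylight-saving period (8 September 2024 – 6 April 2025), so Oresk District is on daylight time, UTC+13:30.
09:00 UTC + 13h30m = 22:30 Oresk District.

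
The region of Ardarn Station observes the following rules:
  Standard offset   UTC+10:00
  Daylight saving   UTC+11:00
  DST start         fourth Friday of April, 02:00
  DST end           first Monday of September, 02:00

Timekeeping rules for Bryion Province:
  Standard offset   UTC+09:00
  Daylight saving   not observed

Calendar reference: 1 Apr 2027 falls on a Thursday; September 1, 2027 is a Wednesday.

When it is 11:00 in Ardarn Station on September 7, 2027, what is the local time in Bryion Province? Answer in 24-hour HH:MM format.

1 April 2027 is a Thursday, so the first Friday is April 2 and the fourth is April 23.
1 September 2027 is a Wednesday, so the first Monday is September 6.
September 7, 2027 is outside the daylight-saving period (23 April – 6 September), so Ardarn Station is on standard time, UTC+10:00.
11:00 Ardarn Station − 10h = 01:00 UTC.
Bryion Province stays on UTC+09:00 all year.
01:00 UTC + 9h = 10:00 Bryion Province.

10:00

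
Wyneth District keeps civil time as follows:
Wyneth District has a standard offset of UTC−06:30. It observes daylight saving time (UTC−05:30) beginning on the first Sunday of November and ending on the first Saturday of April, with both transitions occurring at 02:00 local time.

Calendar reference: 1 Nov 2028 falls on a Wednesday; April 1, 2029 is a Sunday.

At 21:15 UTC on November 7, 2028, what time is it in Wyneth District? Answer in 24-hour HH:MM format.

15:45

1 November 2028 is a Wednesday, so the first Sunday is November 5.
1 April 2029 is a Sunday, so the first Saturday is April 7.
At the standard offset (UTC−06:30), 21:15 UTC − 6h30m = 14:45 Wyneth District standard time.
The standard-time date in Wyneth District, November 7, 2028, falls between 5 November 2028 and 7 April 2029, so daylight saving is in effect and Wyneth District is at UTC−05:30.
21:15 UTC − 5h30m = 15:45 local.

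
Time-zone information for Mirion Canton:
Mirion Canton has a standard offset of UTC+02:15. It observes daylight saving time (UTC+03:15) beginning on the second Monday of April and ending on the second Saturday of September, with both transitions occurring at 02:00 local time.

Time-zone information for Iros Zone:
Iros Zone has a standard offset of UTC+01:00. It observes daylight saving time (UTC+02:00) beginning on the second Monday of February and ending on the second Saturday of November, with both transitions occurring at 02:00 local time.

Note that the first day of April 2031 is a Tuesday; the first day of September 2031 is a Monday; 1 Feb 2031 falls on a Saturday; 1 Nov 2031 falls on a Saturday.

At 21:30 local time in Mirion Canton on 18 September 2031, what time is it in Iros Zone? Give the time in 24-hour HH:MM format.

21:15

1 April 2031 is a Tuesday, so the first Monday is April 7 and the second is April 14.
1 September 2031 is a Monday, so the first Saturday is September 6 and the second is September 13.
18 September 2031 is outside the daylight-saving period (14 April – 13 September), so Mirion Canton is on standard time, UTC+02:15.
21:30 Mirion Canton − 2h15m = 19:15 UTC.
1 February 2031 is a Saturday, so the first Monday is February 3 and the second is February 10.
1 November 2031 is a Saturday, so the first Saturday is November 1 and the second is November 8.
At the standard offset (UTC+01:00), 19:15 UTC + 1h = 20:15 Iros Zone standard time.
The standard-time date in Iros Zone, 18 September 2031, lies within the daylight-saving period (10 February – 8 November), so Iros Zone is on daylight time, UTC+02:00.
19:15 UTC + 2h = 21:15 Iros Zone.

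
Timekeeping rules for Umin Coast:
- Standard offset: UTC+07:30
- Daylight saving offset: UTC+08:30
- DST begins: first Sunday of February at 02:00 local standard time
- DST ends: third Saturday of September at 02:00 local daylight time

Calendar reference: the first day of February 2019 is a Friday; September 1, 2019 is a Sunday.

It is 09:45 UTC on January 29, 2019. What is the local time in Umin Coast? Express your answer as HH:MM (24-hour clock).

17:15

1 February 2019 is a Friday, so the first Sunday is February 3.
1 September 2019 is a Sunday, so the first Saturday is September 7 and the third is September 21.
At the standard offset (UTC+07:30), 09:45 UTC + 7h30m = 17:15 Umin Coast standard time.
Daylight saving runs 3 February – 21 September; the standard-time date in Umin Coast, January 29, 2019, is outside that window, so Umin Coast is on standard time at UTC+07:30.
09:45 UTC + 7h30m = 17:15 local.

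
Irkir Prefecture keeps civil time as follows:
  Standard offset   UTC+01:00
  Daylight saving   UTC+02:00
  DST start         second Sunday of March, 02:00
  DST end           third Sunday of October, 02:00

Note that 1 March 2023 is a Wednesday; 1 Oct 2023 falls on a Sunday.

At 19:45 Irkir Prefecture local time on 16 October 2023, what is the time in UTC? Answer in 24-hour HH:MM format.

18:45

1 March 2023 is a Wednesday, so the first Sunday is March 5 and the second is March 12.
1 October 2023 is a Sunday, so the first Sunday is October 1 and the third is October 15.
16 October 2023 does not fall between 12 March and 15 October, so daylight saving is not in effect and Irkir Prefecture is at UTC+01:00.
19:45 local − 1h = 18:45 UTC.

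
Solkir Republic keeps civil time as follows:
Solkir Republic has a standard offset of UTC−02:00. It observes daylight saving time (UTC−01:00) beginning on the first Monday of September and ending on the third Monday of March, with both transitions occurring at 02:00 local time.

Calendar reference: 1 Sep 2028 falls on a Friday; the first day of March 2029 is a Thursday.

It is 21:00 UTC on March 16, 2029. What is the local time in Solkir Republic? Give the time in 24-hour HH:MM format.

20:00

1 September 2028 is a Friday, so the first Monday is September 4.
1 March 2029 is a Thursday, so the first Monday is March 5 and the third is March 19.
At the standard offset (UTC−02:00), 21:00 UTC − 2h = 19:00 Solkir Republic standard time.
Daylight saving runs 4 September 2028 – 19 March 2029; the standard-time date in Solkir Republic, March 16, 2029, is inside that window, so Solkir Republic is at UTC−01:00.
21:00 UTC − 1h = 20:00 local.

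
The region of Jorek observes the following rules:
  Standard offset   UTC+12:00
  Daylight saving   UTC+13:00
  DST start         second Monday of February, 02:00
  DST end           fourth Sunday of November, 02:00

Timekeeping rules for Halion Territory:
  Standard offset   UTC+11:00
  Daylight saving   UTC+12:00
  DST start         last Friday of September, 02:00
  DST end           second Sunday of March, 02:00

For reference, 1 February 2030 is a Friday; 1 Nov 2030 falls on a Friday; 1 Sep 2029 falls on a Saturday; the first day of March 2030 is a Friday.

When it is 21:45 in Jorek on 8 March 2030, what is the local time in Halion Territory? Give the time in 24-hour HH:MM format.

1 February 2030 is a Friday, so the first Monday is February 4 and the second is February 11.
1 November 2030 is a Friday, so the first Sunday is November 3 and the fourth is November 24.
Daylight saving runs 11 February – 24 November; 8 March 2030 is inside that window, so Jorek is at UTC+13:00.
21:45 Jorek − 13h = 08:45 UTC.
1 September 2029 is a Saturday, so Fridays fall on 7, 14, 21, 28; the last is September 28.
1 March 2030 is a Friday, so the first Sunday is March 3 and the second is March 10.
At the standard offset (UTC+11:00), 08:45 UTC + 11h = 19:45 Halion Territory standard time.
Daylight saving runs 28 September 2029 – 10 March 2030; the standard-time date in Halion Territory, 8 March 2030, is inside that window, so Halion Territory is at UTC+12:00.
08:45 UTC + 12h = 20:45 Halion Territory.

20:45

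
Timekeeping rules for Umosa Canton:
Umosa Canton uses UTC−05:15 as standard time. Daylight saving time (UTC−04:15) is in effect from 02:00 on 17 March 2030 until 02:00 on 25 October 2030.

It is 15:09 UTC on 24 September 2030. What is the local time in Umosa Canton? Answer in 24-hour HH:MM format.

At the standard offset (UTC−05:15), 15:09 UTC − 5h15m = 09:54 Umosa Canton standard time.
The standard-time date in Umosa Canton, 24 September 2030, falls between 17 March and 25 October, so daylight saving is in effect and Umosa Canton is at UTC−04:15.
15:09 UTC − 4h15m = 10:54 local.

10:54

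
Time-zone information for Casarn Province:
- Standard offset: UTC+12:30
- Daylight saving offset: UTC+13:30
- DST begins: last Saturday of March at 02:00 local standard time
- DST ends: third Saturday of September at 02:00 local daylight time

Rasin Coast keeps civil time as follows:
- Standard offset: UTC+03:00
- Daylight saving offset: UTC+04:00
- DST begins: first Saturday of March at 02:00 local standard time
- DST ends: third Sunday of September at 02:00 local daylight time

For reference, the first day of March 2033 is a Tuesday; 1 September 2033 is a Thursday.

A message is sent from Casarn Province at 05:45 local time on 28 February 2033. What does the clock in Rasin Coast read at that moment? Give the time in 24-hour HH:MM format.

1 March 2033 is a Tuesday, so Saturdays fall on 5, 12, 19, 26; the last is March 26.
1 September 2033 is a Thursday, so the first Saturday is September 3 and the third is September 17.
28 February 2033 does not fall between 26 March and 17 September, so daylight saving is not in effect and Casarn Province is at UTC+12:30.
05:45 Casarn Province − 12h30m = 17:15 UTC (rolling into the previous day, 27 February 2033).
1 March 2033 is a Tuesday, so the first Saturday is March 5.
1 September 2033 is a Thursday, so the first Sunday is September 4 and the third is September 18.
At the standard offset (UTC+03:00), 17:15 UTC + 3h = 20:15 Rasin Coast standard time.
The standard-time date in Rasin Coast, 27 February 2033, is outside the daylight-saving period (5 March – 18 September), so Rasin Coast is on standard time, UTC+03:00.
17:15 UTC + 3h = 20:15 Rasin Coast.

20:15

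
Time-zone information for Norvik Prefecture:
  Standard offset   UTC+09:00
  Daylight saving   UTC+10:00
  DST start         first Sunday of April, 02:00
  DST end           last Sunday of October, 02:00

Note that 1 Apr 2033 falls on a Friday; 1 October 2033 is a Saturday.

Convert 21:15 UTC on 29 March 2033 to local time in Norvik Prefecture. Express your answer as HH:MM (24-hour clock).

1 April 2033 is a Friday, so the first Sunday is April 3.
1 October 2033 is a Saturday, so Sundays fall on 2, 9, 16, 23, 30; the last is October 30.
At the standard offset (UTC+09:00), 21:15 UTC + 9h = 06:15 Norvik Prefecture standard time (rolling into the next day, 30 March 2033).
The standard-time date in Norvik Prefecture, 30 March 2033, is outside the daylight-saving period (3 April – 30 October), so Norvik Prefecture is on standard time, UTC+09:00.
21:15 UTC + 9h = 06:15 local (rolling into the next day, 30 March 2033).

06:15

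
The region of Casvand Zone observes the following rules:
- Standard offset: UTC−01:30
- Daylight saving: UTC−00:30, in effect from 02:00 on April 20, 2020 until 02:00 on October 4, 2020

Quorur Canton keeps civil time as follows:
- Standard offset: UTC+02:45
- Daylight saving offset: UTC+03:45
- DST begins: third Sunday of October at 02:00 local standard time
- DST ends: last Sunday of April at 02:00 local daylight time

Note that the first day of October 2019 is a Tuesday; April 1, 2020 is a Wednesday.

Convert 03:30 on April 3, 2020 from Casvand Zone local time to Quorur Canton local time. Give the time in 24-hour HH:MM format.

08:45

April 3, 2020 is outside the daylight-saving period (20 April – 4 October), so Casvand Zone is on standard time, UTC−01:30.
03:30 Casvand Zone + 1h30m = 05:00 UTC.
1 October 2019 is a Tuesday, so the first Sunday is October 6 and the third is October 20.
1 April 2020 is a Wednesday, so Sundays fall on 5, 12, 19, 26; the last is April 26.
At the standard offset (UTC+02:45), 05:00 UTC + 2h45m = 07:45 Quorur Canton standard time.
The standard-time date in Quorur Canton, April 3, 2020, falls between 20 October 2019 and 26 April 2020, so daylight saving is in effect and Quorur Canton is at UTC+03:45.
05:00 UTC + 3h45m = 08:45 Quorur Canton.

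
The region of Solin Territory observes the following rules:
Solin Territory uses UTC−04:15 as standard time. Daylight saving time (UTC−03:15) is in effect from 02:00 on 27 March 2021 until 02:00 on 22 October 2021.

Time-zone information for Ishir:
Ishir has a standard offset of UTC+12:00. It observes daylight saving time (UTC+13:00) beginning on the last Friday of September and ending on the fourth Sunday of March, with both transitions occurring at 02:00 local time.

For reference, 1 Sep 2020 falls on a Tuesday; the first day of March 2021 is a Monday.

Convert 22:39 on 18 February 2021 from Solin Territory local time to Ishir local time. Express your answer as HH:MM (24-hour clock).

15:54

Daylight saving runs 27 March – 22 October; 18 February 2021 is outside that window, so Solin Territory is on standard time at UTC−04:15.
22:39 Solin Territory + 4h15m = 02:54 UTC (rolling into the next day, 19 February 2021).
1 September 2020 is a Tuesday, so Fridays fall on 4, 11, 18, 25; the last is September 25.
1 March 2021 is a Monday, so the first Sunday is March 7 and the fourth is March 28.
At the standard offset (UTC+12:00), 02:54 UTC + 12h = 14:54 Ishir standard time.
Daylight saving runs 25 September 2020 – 28 March 2021; the standard-time date in Ishir, 19 February 2021, is inside that window, so Ishir is at UTC+13:00.
02:54 UTC + 13h = 15:54 Ishir.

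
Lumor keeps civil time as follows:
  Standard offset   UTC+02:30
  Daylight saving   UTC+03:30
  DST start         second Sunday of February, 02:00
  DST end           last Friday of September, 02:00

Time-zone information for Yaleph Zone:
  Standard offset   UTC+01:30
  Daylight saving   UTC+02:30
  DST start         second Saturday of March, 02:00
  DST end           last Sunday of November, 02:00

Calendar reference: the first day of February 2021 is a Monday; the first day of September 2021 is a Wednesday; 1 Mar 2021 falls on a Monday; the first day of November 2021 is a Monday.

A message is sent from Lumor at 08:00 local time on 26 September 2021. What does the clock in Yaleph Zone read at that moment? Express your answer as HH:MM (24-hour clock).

1 February 2021 is a Monday, so the first Sunday is February 7 and the second is February 14.
1 September 2021 is a Wednesday, so Fridays fall on 3, 10, 17, 24; the last is September 24.
26 September 2021 is outside the daylight-saving period (14 February – 24 September), so Lumor is on standard time, UTC+02:30.
08:00 Lumor − 2h30m = 05:30 UTC.
1 March 2021 is a Monday, so the first Saturday is March 6 and the second is March 13.
1 November 2021 is a Monday, so Sundays fall on 7, 14, 21, 28; the last is November 28.
At the standard offset (UTC+01:30), 05:30 UTC + 1h30m = 07:00 Yaleph Zone standard time.
The standard-time date in Yaleph Zone, 26 September 2021, lies within the daylight-saving period (13 March – 28 November), so Yaleph Zone is on daylight time, UTC+02:30.
05:30 UTC + 2h30m = 08:00 Yaleph Zone.

08:00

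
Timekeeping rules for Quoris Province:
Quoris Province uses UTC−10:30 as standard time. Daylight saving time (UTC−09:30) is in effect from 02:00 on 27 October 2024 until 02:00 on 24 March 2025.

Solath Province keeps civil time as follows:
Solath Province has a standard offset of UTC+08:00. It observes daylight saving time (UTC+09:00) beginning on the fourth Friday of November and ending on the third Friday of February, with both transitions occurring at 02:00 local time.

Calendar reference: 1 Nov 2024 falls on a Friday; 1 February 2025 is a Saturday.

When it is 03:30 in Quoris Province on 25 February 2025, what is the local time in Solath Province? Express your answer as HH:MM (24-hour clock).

Daylight saving runs 27 October 2024 – 24 March 2025; 25 February 2025 is inside that window, so Quoris Province is at UTC−09:30.
03:30 Quoris Province + 9h30m = 13:00 UTC.
1 November 2024 is a Friday, so the first Friday is November 1 and the fourth is November 22.
1 February 2025 is a Saturday, so the first Friday is February 7 and the third is February 21.
At the standard offset (UTC+08:00), 13:00 UTC + 8h = 21:00 Solath Province standard time.
The standard-time date in Solath Province, 25 February 2025, does not fall between 22 November 2024 and 21 February 2025, so daylight saving is not in effect and Solath Province is at UTC+08:00.
13:00 UTC + 8h = 21:00 Solath Province.

21:00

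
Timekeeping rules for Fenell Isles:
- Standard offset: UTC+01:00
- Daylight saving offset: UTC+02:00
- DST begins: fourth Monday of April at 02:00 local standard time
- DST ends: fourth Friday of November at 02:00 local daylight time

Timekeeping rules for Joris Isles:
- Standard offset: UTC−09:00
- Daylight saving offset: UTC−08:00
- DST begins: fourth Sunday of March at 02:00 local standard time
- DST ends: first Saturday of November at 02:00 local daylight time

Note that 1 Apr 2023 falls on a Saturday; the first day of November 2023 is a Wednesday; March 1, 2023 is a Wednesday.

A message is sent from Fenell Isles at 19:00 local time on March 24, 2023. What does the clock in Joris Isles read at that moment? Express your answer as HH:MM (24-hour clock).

1 April 2023 is a Saturday, so the first Monday is April 3 and the fourth is April 24.
1 November 2023 is a Wednesday, so the first Friday is November 3 and the fourth is November 24.
March 24, 2023 is outside the daylight-saving period (24 April – 24 November), so Fenell Isles is on standard time, UTC+01:00.
19:00 Fenell Isles − 1h = 18:00 UTC.
1 March 2023 is a Wednesday, so the first Sunday is March 5 and the fourth is March 26.
1 November 2023 is a Wednesday, so the first Saturday is November 4.
At the standard offset (UTC−09:00), 18:00 UTC − 9h = 09:00 Joris Isles standard time.
The standard-time date in Joris Isles, March 24, 2023, is outside the daylight-saving period (26 March – 4 November), so Joris Isles is on standard time, UTC−09:00.
18:00 UTC − 9h = 09:00 Joris Isles.

09:00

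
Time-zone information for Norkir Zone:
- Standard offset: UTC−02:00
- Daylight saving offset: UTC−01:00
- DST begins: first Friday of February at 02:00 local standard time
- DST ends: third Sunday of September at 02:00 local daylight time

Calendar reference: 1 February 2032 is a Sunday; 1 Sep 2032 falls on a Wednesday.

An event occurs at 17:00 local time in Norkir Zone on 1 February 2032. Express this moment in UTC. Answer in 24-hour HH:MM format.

1 February 2032 is a Sunday, so the first Friday is February 6.
1 September 2032 is a Wednesday, so the first Sunday is September 5 and the third is September 19.
Daylight saving runs 6 February – 19 September; 1 February 2032 is outside that window, so Norkir Zone is on standard time at UTC−02:00.
17:00 local + 2h = 19:00 UTC.

19:00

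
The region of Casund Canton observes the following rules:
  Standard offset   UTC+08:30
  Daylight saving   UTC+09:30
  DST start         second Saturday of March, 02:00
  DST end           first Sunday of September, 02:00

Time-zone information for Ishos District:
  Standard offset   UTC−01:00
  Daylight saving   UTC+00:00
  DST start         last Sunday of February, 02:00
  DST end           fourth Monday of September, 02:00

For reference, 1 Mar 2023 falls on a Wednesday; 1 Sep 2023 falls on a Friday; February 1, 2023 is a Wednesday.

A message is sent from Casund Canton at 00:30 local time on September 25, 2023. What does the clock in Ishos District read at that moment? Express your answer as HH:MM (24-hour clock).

16:00

1 March 2023 is a Wednesday, so the first Saturday is March 4 and the second is March 11.
1 September 2023 is a Friday, so the first Sunday is September 3.
September 25, 2023 does not fall between 11 March and 3 September, so daylight saving is not in effect and Casund Canton is at UTC+08:30.
00:30 Casund Canton − 8h30m = 16:00 UTC (rolling into the previous day, 24 September 2023).
1 February 2023 is a Wednesday, so Sundays fall on 5, 12, 19, 26; the last is February 26.
1 September 2023 is a Friday, so the first Monday is September 4 and the fourth is September 25.
At the standard offset (UTC−01:00), 16:00 UTC − 1h = 15:00 Ishos District standard time.
The standard-time date in Ishos District, September 24, 2023, lies within the daylight-saving period (26 February – 25 September), so Ishos District is on daylight time, UTC+00:00.
16:00 UTC + 0h = 16:00 Ishos District.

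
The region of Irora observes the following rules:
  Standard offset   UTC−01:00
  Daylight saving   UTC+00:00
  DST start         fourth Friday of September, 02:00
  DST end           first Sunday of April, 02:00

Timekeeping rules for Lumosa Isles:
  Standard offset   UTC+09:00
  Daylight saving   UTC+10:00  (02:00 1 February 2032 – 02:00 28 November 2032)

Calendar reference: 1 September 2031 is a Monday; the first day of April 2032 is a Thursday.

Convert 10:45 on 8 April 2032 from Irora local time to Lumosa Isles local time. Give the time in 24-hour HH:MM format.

21:45

1 September 2031 is a Monday, so the first Friday is September 5 and the fourth is September 26.
1 April 2032 is a Thursday, so the first Sunday is April 4.
Daylight saving runs 26 September 2031 – 4 April 2032; 8 April 2032 is outside that window, so Irora is on standard time at UTC−01:00.
10:45 Irora + 1h = 11:45 UTC.
At the standard offset (UTC+09:00), 11:45 UTC + 9h = 20:45 Lumosa Isles standard time.
Daylight saving runs 1 February – 28 November; the standard-time date in Lumosa Isles, 8 April 2032, is inside that window, so Lumosa Isles is at UTC+10:00.
11:45 UTC + 10h = 21:45 Lumosa Isles.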